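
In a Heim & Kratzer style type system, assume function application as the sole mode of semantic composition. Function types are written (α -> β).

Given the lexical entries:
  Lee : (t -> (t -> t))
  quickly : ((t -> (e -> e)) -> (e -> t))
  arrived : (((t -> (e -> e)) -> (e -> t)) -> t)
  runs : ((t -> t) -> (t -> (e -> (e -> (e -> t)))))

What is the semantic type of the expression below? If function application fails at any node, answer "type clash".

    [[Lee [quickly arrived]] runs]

(t -> (e -> (e -> (e -> t))))

At [quickly arrived], arrived : (((t -> (e -> e)) -> (e -> t)) -> t) takes quickly : ((t -> (e -> e)) -> (e -> t)), giving t.
At [Lee [quickly arrived]], Lee : (t -> (t -> t)) takes [quickly arrived] : t, giving (t -> t).
At [[Lee [quickly arrived]] runs], runs : ((t -> t) -> (t -> (e -> (e -> (e -> t))))) takes [Lee [quickly arrived]] : (t -> t), giving (t -> (e -> (e -> (e -> t)))).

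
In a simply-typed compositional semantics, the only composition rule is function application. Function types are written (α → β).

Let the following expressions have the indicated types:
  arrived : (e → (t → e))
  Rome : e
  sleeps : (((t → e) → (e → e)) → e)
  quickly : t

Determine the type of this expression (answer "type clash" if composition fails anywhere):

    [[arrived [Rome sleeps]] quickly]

type clash

[Rome sleeps]: e with (((t → e) → (e → e)) → e) — neither is a function whose domain matches the other; composition fails here.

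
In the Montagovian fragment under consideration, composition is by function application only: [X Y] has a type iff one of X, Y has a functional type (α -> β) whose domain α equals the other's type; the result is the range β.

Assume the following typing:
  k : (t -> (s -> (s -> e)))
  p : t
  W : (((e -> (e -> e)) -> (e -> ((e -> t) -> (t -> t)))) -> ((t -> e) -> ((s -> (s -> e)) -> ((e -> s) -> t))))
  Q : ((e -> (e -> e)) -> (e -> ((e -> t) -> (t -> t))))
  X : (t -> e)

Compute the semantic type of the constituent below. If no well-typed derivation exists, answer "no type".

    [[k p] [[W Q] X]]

[k p]: k is (t -> (s -> (s -> e))), p is t; result (s -> (s -> e)).
[W Q]: W is (((e -> (e -> e)) -> (e -> ((e -> t) -> (t -> t)))) -> ((t -> e) -> ((s -> (s -> e)) -> ((e -> s) -> t)))), Q is ((e -> (e -> e)) -> (e -> ((e -> t) -> (t -> t)))); result ((t -> e) -> ((s -> (s -> e)) -> ((e -> s) -> t))).
[[W Q] X]: [W Q] is ((t -> e) -> ((s -> (s -> e)) -> ((e -> s) -> t))), X is (t -> e); result ((s -> (s -> e)) -> ((e -> s) -> t)).
[[k p] [[W Q] X]]: [[W Q] X] is ((s -> (s -> e)) -> ((e -> s) -> t)), [k p] is (s -> (s -> e)); result ((e -> s) -> t).

((e -> s) -> t)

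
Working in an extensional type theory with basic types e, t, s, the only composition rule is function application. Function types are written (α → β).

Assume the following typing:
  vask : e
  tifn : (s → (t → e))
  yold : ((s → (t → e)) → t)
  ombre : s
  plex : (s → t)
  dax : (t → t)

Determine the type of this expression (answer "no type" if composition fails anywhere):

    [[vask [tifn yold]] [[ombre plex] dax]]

no type

[tifn yold]: yold is ((s → (t → e)) → t), tifn is (s → (t → e)); result t.
[vask [tifn yold]]: e with t — neither is a function whose domain matches the other; composition fails here.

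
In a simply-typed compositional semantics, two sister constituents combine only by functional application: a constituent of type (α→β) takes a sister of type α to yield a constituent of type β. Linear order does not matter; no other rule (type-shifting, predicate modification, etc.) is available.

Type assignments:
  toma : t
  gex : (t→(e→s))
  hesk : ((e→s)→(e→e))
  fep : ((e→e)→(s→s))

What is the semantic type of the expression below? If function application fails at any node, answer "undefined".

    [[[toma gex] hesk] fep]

(s→s)

[toma gex]: (t→(e→s)) applied to t yields (e→s).
[[toma gex] hesk]: ((e→s)→(e→e)) applied to (e→s) yields (e→e).
[[[toma gex] hesk] fep]: ((e→e)→(s→s)) applied to (e→e) yields (s→s).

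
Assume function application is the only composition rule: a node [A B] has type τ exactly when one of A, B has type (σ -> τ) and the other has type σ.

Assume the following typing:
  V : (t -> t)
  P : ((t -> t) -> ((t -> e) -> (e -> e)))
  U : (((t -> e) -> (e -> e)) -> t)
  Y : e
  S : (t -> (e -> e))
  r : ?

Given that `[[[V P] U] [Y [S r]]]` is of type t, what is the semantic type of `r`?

[[[V P] U] [Y [S r]]] is required to be t. [[V P] U] : t cannot yield t as functor, so [Y [S r]] : (t -> t).
[Y [S r]] is required to be (t -> t). Y : e cannot yield (t -> t) as functor, so [S r] : (e -> (t -> t)).
[S r] is required to be (e -> (t -> t)). S : (t -> (e -> e)) cannot yield (e -> (t -> t)) as functor, so r : ((t -> (e -> e)) -> (e -> (t -> t))).

((t -> (e -> e)) -> (e -> (t -> t)))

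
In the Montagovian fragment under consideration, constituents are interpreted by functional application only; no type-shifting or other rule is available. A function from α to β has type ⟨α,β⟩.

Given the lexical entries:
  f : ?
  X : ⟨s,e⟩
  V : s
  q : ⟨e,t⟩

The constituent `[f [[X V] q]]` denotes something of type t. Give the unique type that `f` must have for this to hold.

[f [[X V] q]] is required to be t. [[X V] q] : t cannot yield t as functor, so f : ⟨t,t⟩.

⟨t,t⟩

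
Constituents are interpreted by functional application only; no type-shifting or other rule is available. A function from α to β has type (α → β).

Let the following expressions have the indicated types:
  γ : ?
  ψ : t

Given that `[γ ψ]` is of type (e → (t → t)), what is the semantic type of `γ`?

(t → (e → (t → t)))

At [γ ψ] (required: (e → (t → t))): ψ is t, which is not a function with range (e → (t → t)); hence γ is the functor — type (t → (e → (t → t))).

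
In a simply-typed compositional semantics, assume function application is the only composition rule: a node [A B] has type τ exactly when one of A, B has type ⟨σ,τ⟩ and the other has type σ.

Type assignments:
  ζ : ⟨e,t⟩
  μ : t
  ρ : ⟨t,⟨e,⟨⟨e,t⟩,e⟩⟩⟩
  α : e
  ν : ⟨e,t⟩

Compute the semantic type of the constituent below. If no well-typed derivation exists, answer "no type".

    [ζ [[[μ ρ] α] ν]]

[μ ρ]: functor ρ : ⟨t,⟨e,⟨⟨e,t⟩,e⟩⟩⟩, argument μ : t; result ⟨e,⟨⟨e,t⟩,e⟩⟩.
[[μ ρ] α]: functor [μ ρ] : ⟨e,⟨⟨e,t⟩,e⟩⟩, argument α : e; result ⟨⟨e,t⟩,e⟩.
[[[μ ρ] α] ν]: functor [[μ ρ] α] : ⟨⟨e,t⟩,e⟩, argument ν : ⟨e,t⟩; result e.
[ζ [[[μ ρ] α] ν]]: functor ζ : ⟨e,t⟩, argument [[[μ ρ] α] ν] : e; result t.

t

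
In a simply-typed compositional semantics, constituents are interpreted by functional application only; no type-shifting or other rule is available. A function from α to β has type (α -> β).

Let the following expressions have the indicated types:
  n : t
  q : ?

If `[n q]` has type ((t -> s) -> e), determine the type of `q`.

(t -> ((t -> s) -> e))

For [n q] to have type ((t -> s) -> e) with n of type t, q must be the function: q : (t -> ((t -> s) -> e)).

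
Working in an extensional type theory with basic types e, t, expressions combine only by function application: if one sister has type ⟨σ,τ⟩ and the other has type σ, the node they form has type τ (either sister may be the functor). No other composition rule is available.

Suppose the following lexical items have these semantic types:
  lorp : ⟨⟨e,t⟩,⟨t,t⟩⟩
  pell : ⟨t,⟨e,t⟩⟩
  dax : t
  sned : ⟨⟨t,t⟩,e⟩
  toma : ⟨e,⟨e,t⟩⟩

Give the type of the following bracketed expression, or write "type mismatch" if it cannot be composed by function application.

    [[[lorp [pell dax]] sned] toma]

⟨e,t⟩

[pell dax]: functor pell : ⟨t,⟨e,t⟩⟩, argument dax : t; result ⟨e,t⟩.
[lorp [pell dax]]: functor lorp : ⟨⟨e,t⟩,⟨t,t⟩⟩, argument [pell dax] : ⟨e,t⟩; result ⟨t,t⟩.
[[lorp [pell dax]] sned]: functor sned : ⟨⟨t,t⟩,e⟩, argument [lorp [pell dax]] : ⟨t,t⟩; result e.
[[[lorp [pell dax]] sned] toma]: functor toma : ⟨e,⟨e,t⟩⟩, argument [[lorp [pell dax]] sned] : e; result ⟨e,t⟩.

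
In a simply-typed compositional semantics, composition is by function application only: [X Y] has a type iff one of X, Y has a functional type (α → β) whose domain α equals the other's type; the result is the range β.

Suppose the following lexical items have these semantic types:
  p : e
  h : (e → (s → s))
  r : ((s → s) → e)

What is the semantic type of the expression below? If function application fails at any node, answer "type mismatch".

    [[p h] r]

e

[p h]: h is (e → (s → s)), p is e; result (s → s).
[[p h] r]: r is ((s → s) → e), [p h] is (s → s); result e.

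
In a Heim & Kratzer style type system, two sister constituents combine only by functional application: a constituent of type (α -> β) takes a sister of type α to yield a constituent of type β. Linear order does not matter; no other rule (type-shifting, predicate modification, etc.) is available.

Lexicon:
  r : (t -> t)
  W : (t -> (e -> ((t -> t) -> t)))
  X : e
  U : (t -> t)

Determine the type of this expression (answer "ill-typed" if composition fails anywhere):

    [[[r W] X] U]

ill-typed

[r W]: (t -> t) with (t -> (e -> ((t -> t) -> t))) — neither is a function whose domain matches the other; composition fails here.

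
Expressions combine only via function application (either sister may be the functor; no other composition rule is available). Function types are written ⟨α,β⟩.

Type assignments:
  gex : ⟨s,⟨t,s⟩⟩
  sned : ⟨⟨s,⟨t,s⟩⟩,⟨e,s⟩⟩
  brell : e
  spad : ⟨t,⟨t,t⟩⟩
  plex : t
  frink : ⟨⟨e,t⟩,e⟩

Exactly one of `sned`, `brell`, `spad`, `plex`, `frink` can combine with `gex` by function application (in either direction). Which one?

sned

sned — combines: sned : ⟨⟨s,⟨t,s⟩⟩,⟨e,s⟩⟩ takes gex : ⟨s,⟨t,s⟩⟩ as argument, giving ⟨e,s⟩.
brell : e — gex needs s; brell needs nothing (atomic); neither fits.
spad : ⟨t,⟨t,t⟩⟩ — gex needs s; spad needs t; neither fits.
plex : t — gex needs s; plex needs nothing (atomic); neither fits.
frink : ⟨⟨e,t⟩,e⟩ — gex needs s; frink needs ⟨e,t⟩; neither fits.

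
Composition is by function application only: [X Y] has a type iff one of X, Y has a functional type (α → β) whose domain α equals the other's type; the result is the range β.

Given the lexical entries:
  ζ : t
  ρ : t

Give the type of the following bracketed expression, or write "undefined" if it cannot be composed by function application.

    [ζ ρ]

At [ζ ρ]: neither t nor t can take the other as argument; the node is ill-typed.

undefined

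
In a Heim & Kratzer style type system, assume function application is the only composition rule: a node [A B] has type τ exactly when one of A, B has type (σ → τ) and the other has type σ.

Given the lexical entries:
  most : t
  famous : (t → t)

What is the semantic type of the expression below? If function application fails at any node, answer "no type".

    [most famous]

t

At [most famous], famous : (t → t) takes most : t, giving t.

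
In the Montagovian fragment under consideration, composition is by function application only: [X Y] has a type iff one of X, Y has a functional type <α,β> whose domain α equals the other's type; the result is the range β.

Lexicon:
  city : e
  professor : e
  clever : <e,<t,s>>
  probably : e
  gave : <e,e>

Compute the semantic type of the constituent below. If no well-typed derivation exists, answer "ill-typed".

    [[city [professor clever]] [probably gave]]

ill-typed

[professor clever]: <e,<t,s>> applied to e yields <t,s>.
[city [professor clever]]: e and <t,s> cannot combine by function application — type clash.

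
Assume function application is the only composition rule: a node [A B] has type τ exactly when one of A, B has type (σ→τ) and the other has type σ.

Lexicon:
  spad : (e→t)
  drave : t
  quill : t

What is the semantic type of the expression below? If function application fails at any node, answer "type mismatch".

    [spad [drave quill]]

type mismatch

At [drave quill]: neither t nor t can take the other as argument; the node is ill-typed.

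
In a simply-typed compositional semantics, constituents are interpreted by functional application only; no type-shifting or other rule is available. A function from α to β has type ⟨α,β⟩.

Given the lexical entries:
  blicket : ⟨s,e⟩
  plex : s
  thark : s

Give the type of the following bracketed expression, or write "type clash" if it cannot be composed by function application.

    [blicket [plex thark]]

type clash

[plex thark]: s with s — neither is a function whose domain matches the other; composition fails here.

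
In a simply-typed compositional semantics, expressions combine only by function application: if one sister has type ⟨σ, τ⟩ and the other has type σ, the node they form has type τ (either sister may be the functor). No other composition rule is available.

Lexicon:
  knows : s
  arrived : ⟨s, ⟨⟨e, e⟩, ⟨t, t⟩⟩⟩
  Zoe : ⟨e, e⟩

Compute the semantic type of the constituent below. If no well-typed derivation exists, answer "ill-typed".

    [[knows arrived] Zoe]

⟨t, t⟩

At [knows arrived], arrived : ⟨s, ⟨⟨e, e⟩, ⟨t, t⟩⟩⟩ takes knows : s, giving ⟨⟨e, e⟩, ⟨t, t⟩⟩.
At [[knows arrived] Zoe], [knows arrived] : ⟨⟨e, e⟩, ⟨t, t⟩⟩ takes Zoe : ⟨e, e⟩, giving ⟨t, t⟩.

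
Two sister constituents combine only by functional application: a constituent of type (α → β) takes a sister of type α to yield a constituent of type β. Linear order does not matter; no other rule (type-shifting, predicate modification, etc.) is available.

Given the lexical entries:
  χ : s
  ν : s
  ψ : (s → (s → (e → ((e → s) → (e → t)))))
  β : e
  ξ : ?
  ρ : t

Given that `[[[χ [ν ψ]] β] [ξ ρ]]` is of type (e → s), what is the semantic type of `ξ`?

(t → (((e → s) → (e → t)) → (e → s)))

[[[χ [ν ψ]] β] [ξ ρ]] is required to be (e → s). [[χ [ν ψ]] β] : ((e → s) → (e → t)) cannot yield (e → s) as functor, so [ξ ρ] : (((e → s) → (e → t)) → (e → s)).
[ξ ρ] is required to be (((e → s) → (e → t)) → (e → s)). ρ : t cannot yield (((e → s) → (e → t)) → (e → s)) as functor, so ξ : (t → (((e → s) → (e → t)) → (e → s))).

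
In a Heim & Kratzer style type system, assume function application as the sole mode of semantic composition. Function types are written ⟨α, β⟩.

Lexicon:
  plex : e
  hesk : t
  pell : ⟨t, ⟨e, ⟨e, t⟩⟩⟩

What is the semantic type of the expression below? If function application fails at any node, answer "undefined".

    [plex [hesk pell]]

[hesk pell]: ⟨t, ⟨e, ⟨e, t⟩⟩⟩ applied to t yields ⟨e, ⟨e, t⟩⟩.
[plex [hesk pell]]: ⟨e, ⟨e, t⟩⟩ applied to e yields ⟨e, t⟩.

⟨e, t⟩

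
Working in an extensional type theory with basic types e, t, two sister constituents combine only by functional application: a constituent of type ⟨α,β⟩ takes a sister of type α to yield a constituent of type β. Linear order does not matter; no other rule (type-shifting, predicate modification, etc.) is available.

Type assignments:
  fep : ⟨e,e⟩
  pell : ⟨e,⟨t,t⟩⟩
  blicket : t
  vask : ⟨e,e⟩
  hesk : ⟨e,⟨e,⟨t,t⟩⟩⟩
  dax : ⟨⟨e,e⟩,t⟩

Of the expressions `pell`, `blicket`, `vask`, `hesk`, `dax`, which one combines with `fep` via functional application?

pell : ⟨e,⟨t,t⟩⟩ — no; fep wants e, and pell wants e.
blicket : t — no; fep wants e, and blicket wants nothing (atomic).
vask : ⟨e,e⟩ — no; fep wants e, and vask wants e.
hesk : ⟨e,⟨e,⟨t,t⟩⟩⟩ — no; fep wants e, and hesk wants e.
dax — combines: dax : ⟨⟨e,e⟩,t⟩ takes fep : ⟨e,e⟩ as argument, giving t.

dax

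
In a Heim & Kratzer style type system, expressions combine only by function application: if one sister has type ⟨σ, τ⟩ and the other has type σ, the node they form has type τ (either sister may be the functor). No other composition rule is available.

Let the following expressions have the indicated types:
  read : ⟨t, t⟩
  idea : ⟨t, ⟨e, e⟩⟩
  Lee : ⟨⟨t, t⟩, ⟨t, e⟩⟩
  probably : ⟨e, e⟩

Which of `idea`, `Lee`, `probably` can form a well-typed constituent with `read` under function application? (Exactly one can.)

idea : ⟨t, ⟨e, e⟩⟩ — does not combine with read.
Lee — combines: Lee : ⟨⟨t, t⟩, ⟨t, e⟩⟩ takes read : ⟨t, t⟩ as argument, giving ⟨t, e⟩.
probably : ⟨e, e⟩ — does not combine with read.

Lee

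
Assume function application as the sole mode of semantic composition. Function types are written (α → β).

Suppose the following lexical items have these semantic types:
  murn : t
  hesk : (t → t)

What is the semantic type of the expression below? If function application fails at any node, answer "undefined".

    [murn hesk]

[murn hesk]: (t → t) applied to t yields t.

t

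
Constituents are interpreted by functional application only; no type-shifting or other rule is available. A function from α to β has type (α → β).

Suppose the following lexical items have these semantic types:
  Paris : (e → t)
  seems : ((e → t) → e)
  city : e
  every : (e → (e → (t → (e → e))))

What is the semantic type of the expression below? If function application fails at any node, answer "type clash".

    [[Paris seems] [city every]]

At [Paris seems], seems : ((e → t) → e) takes Paris : (e → t), giving e.
At [city every], every : (e → (e → (t → (e → e)))) takes city : e, giving (e → (t → (e → e))).
At [[Paris seems] [city every]], [city every] : (e → (t → (e → e))) takes [Paris seems] : e, giving (t → (e → e)).

(t → (e → e))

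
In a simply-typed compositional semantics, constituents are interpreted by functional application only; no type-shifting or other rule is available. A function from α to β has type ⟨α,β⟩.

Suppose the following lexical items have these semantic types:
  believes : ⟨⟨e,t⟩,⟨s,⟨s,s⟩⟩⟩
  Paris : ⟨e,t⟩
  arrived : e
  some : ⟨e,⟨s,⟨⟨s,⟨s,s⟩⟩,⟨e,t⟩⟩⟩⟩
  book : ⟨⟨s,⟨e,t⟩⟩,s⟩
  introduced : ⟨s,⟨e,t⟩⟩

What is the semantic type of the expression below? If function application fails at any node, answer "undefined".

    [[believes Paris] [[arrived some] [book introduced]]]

⟨e,t⟩

At [believes Paris], believes : ⟨⟨e,t⟩,⟨s,⟨s,s⟩⟩⟩ takes Paris : ⟨e,t⟩, giving ⟨s,⟨s,s⟩⟩.
At [arrived some], some : ⟨e,⟨s,⟨⟨s,⟨s,s⟩⟩,⟨e,t⟩⟩⟩⟩ takes arrived : e, giving ⟨s,⟨⟨s,⟨s,s⟩⟩,⟨e,t⟩⟩⟩.
At [book introduced], book : ⟨⟨s,⟨e,t⟩⟩,s⟩ takes introduced : ⟨s,⟨e,t⟩⟩, giving s.
At [[arrived some] [book introduced]], [arrived some] : ⟨s,⟨⟨s,⟨s,s⟩⟩,⟨e,t⟩⟩⟩ takes [book introduced] : s, giving ⟨⟨s,⟨s,s⟩⟩,⟨e,t⟩⟩.
At [[believes Paris] [[arrived some] [book introduced]]], [[arrived some] [book introduced]] : ⟨⟨s,⟨s,s⟩⟩,⟨e,t⟩⟩ takes [believes Paris] : ⟨s,⟨s,s⟩⟩, giving ⟨e,t⟩.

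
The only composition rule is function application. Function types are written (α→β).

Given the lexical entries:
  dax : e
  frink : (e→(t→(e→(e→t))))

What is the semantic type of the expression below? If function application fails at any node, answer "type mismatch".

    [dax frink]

(t→(e→(e→t)))

[dax frink]: frink is (e→(t→(e→(e→t)))), dax is e; result (t→(e→(e→t))).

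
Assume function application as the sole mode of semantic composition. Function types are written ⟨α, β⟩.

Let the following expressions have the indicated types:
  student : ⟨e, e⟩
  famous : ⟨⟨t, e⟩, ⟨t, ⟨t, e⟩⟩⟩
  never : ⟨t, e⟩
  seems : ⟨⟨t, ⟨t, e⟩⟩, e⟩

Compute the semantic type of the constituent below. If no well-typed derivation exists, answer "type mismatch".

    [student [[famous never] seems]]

e

[famous never]: ⟨⟨t, e⟩, ⟨t, ⟨t, e⟩⟩⟩ applied to ⟨t, e⟩ yields ⟨t, ⟨t, e⟩⟩.
[[famous never] seems]: ⟨⟨t, ⟨t, e⟩⟩, e⟩ applied to ⟨t, ⟨t, e⟩⟩ yields e.
[student [[famous never] seems]]: ⟨e, e⟩ applied to e yields e.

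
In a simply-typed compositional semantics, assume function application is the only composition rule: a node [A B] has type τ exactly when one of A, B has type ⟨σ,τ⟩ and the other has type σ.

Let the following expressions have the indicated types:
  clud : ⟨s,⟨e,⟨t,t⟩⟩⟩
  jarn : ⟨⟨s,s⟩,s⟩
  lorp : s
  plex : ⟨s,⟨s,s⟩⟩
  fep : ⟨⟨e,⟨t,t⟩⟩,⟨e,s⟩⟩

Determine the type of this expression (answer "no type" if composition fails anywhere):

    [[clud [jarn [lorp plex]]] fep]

[lorp plex] — plex of type ⟨s,⟨s,s⟩⟩ combines with lorp of type s: type ⟨s,s⟩.
[jarn [lorp plex]] — jarn of type ⟨⟨s,s⟩,s⟩ combines with [lorp plex] of type ⟨s,s⟩: type s.
[clud [jarn [lorp plex]]] — clud of type ⟨s,⟨e,⟨t,t⟩⟩⟩ combines with [jarn [lorp plex]] of type s: type ⟨e,⟨t,t⟩⟩.
[[clud [jarn [lorp plex]]] fep] — fep of type ⟨⟨e,⟨t,t⟩⟩,⟨e,s⟩⟩ combines with [clud [jarn [lorp plex]]] of type ⟨e,⟨t,t⟩⟩: type ⟨e,s⟩.

⟨e,s⟩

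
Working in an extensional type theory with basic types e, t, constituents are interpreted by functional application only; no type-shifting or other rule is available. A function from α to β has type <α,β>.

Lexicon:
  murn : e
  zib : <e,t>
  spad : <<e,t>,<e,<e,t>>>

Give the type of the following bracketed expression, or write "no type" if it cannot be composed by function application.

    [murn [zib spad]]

<e,t>

[zib spad]: functor spad : <<e,t>,<e,<e,t>>>, argument zib : <e,t>; result <e,<e,t>>.
[murn [zib spad]]: functor [zib spad] : <e,<e,t>>, argument murn : e; result <e,t>.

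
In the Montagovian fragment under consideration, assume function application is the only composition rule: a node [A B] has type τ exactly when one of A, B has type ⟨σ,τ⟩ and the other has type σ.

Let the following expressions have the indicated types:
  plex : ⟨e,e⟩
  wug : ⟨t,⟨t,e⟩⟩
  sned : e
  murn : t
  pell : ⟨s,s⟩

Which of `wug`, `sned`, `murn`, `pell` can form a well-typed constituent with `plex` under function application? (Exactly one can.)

sned

wug : ⟨t,⟨t,e⟩⟩ — plex needs e; wug needs t; neither fits.
sned — combines: plex : ⟨e,e⟩ takes sned : e as argument, giving e.
murn : t — plex needs e; murn needs nothing (atomic); neither fits.
pell : ⟨s,s⟩ — plex needs e; pell needs s; neither fits.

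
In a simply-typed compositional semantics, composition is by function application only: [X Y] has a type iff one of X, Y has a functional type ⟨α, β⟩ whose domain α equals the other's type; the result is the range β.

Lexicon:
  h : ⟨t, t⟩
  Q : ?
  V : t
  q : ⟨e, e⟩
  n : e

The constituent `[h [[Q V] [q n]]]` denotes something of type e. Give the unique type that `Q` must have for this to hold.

⟨t, ⟨e, ⟨⟨t, t⟩, e⟩⟩⟩

[h [[Q V] [q n]]] is required to be e. h : ⟨t, t⟩ cannot yield e as functor, so [[Q V] [q n]] : ⟨⟨t, t⟩, e⟩.
[[Q V] [q n]] is required to be ⟨⟨t, t⟩, e⟩. [q n] : e cannot yield ⟨⟨t, t⟩, e⟩ as functor, so [Q V] : ⟨e, ⟨⟨t, t⟩, e⟩⟩.
[Q V] is required to be ⟨e, ⟨⟨t, t⟩, e⟩⟩. V : t cannot yield ⟨e, ⟨⟨t, t⟩, e⟩⟩ as functor, so Q : ⟨t, ⟨e, ⟨⟨t, t⟩, e⟩⟩⟩.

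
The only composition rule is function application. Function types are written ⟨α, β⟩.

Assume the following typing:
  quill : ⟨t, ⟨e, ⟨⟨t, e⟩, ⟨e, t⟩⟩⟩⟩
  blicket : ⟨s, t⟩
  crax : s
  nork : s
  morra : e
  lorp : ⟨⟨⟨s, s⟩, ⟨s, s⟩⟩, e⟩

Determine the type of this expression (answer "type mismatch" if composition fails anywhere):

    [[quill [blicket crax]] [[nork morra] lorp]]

type mismatch

[blicket crax] — blicket of type ⟨s, t⟩ combines with crax of type s: type t.
[quill [blicket crax]] — quill of type ⟨t, ⟨e, ⟨⟨t, e⟩, ⟨e, t⟩⟩⟩⟩ combines with [blicket crax] of type t: type ⟨e, ⟨⟨t, e⟩, ⟨e, t⟩⟩⟩.
At [nork morra]: neither s nor e can take the other as argument; the node is ill-typed.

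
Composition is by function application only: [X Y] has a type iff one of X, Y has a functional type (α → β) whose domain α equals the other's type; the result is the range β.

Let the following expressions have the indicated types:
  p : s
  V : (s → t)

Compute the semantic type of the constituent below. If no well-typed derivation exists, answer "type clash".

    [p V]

[p V] — V of type (s → t) combines with p of type s: type t.

t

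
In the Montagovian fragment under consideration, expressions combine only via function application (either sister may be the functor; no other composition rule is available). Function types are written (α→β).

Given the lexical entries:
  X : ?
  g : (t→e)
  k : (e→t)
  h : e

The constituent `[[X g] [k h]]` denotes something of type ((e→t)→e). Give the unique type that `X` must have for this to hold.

((t→e)→(t→((e→t)→e)))

For [[X g] [k h]] to have type ((e→t)→e) with [k h] of type t, [X g] must be the function: [X g] : (t→((e→t)→e)).
For [X g] to have type (t→((e→t)→e)) with g of type (t→e), X must be the function: X : ((t→e)→(t→((e→t)→e))).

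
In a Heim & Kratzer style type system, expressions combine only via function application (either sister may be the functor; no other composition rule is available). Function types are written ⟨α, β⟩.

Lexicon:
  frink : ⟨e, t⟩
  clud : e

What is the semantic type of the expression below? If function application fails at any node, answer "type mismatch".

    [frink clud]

[frink clud]: frink is ⟨e, t⟩, clud is e; result t.

t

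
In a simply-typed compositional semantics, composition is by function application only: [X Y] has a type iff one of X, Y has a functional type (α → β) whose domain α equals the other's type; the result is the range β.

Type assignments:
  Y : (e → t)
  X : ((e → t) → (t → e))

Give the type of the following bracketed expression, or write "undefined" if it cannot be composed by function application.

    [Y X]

(t → e)

[Y X]: ((e → t) → (t → e)) applied to (e → t) yields (t → e).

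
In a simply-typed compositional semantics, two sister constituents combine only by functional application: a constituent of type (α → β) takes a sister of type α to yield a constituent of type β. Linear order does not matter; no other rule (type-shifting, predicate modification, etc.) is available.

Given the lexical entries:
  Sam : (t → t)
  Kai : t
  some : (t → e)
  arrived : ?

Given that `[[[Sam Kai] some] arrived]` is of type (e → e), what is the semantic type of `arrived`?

(e → (e → e))

[[[Sam Kai] some] arrived] must have type (e → e). The sister [[Sam Kai] some] has type e; that is not a function onto (e → e), so arrived must be the functor, of type (e → (e → e)).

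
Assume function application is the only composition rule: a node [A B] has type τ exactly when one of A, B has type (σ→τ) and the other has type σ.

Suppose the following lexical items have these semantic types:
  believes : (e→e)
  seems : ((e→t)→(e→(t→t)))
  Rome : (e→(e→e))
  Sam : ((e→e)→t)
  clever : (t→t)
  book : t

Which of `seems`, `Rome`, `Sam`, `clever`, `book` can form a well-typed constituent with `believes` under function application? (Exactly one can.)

seems : ((e→t)→(e→(t→t))) — believes needs e; seems needs (e→t); neither fits.
Rome : (e→(e→e)) — believes needs e; Rome needs e; neither fits.
Sam — combines: Sam : ((e→e)→t) takes believes : (e→e) as argument, giving t.
clever : (t→t) — believes needs e; clever needs t; neither fits.
book : t — believes needs e; book needs nothing (atomic); neither fits.

Sam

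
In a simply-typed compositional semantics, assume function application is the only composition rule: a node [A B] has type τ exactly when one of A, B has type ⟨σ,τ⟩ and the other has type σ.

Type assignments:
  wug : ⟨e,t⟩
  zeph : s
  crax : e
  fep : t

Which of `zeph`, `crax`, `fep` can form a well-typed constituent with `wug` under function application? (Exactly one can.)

zeph : s — does not combine with wug.
crax — combines: wug : ⟨e,t⟩ takes crax : e as argument, giving t.
fep : t — does not combine with wug.

crax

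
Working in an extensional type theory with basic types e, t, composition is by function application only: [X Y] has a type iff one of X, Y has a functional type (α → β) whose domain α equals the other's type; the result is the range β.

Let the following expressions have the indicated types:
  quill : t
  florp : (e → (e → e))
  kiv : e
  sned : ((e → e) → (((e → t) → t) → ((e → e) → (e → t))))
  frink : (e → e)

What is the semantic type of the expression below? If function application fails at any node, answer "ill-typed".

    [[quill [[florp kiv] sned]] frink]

ill-typed

[florp kiv]: functor florp : (e → (e → e)), argument kiv : e; result (e → e).
[[florp kiv] sned]: functor sned : ((e → e) → (((e → t) → t) → ((e → e) → (e → t)))), argument [florp kiv] : (e → e); result (((e → t) → t) → ((e → e) → (e → t))).
[quill [[florp kiv] sned]]: t and (((e → t) → t) → ((e → e) → (e → t))) cannot combine by function application — type clash.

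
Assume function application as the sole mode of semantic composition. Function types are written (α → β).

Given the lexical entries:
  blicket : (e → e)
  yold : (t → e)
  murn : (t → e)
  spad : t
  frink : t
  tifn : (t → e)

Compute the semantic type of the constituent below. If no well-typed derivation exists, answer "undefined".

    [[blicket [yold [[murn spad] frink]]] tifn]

undefined

[murn spad]: murn is (t → e), spad is t; result e.
[[murn spad] frink]: e and t cannot combine by function application — type clash.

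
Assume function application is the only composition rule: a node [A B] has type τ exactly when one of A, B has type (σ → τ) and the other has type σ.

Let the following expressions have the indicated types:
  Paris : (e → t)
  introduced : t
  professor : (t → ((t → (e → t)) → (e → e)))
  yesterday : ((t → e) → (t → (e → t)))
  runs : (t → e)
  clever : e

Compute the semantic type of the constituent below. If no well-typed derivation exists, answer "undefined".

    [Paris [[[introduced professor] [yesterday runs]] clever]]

t

[introduced professor]: (t → ((t → (e → t)) → (e → e))) applied to t yields ((t → (e → t)) → (e → e)).
[yesterday runs]: ((t → e) → (t → (e → t))) applied to (t → e) yields (t → (e → t)).
[[introduced professor] [yesterday runs]]: ((t → (e → t)) → (e → e)) applied to (t → (e → t)) yields (e → e).
[[[introduced professor] [yesterday runs]] clever]: (e → e) applied to e yields e.
[Paris [[[introduced professor] [yesterday runs]] clever]]: (e → t) applied to e yields t.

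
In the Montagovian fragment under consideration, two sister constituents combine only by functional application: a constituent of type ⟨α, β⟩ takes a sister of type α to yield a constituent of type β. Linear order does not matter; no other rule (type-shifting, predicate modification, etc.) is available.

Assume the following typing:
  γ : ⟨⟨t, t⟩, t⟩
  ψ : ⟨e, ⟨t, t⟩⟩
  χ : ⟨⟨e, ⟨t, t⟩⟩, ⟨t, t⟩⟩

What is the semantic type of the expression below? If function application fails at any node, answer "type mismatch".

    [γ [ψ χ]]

[ψ χ] — χ of type ⟨⟨e, ⟨t, t⟩⟩, ⟨t, t⟩⟩ combines with ψ of type ⟨e, ⟨t, t⟩⟩: type ⟨t, t⟩.
[γ [ψ χ]] — γ of type ⟨⟨t, t⟩, t⟩ combines with [ψ χ] of type ⟨t, t⟩: type t.

t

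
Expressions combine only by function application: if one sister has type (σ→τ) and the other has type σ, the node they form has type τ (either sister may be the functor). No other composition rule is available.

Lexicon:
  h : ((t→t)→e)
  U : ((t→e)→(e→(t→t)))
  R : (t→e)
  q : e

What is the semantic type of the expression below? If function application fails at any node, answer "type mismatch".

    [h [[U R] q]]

[U R] — U of type ((t→e)→(e→(t→t))) combines with R of type (t→e): type (e→(t→t)).
[[U R] q] — [U R] of type (e→(t→t)) combines with q of type e: type (t→t).
[h [[U R] q]] — h of type ((t→t)→e) combines with [[U R] q] of type (t→t): type e.

e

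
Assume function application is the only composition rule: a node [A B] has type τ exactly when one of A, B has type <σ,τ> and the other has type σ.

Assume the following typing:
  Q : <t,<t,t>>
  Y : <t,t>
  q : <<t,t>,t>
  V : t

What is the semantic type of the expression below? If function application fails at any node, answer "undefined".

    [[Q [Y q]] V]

t

[Y q]: <<t,t>,t> applied to <t,t> yields t.
[Q [Y q]]: <t,<t,t>> applied to t yields <t,t>.
[[Q [Y q]] V]: <t,t> applied to t yields t.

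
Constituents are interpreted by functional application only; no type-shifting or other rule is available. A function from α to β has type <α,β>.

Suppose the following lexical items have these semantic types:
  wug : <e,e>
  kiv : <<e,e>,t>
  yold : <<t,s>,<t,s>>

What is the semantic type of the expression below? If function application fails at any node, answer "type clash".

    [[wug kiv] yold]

[wug kiv]: <<e,e>,t> applied to <e,e> yields t.
[[wug kiv] yold]: t and <<t,s>,<t,s>> cannot combine by function application — type clash.

type clash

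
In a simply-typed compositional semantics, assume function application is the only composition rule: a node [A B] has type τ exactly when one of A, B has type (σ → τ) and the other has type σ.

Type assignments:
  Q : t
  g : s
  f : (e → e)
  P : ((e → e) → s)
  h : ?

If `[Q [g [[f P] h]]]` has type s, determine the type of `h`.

For [Q [g [[f P] h]]] to have type s with Q of type t, [g [[f P] h]] must be the function: [g [[f P] h]] : (t → s).
For [g [[f P] h]] to have type (t → s) with g of type s, [[f P] h] must be the function: [[f P] h] : (s → (t → s)).
For [[f P] h] to have type (s → (t → s)) with [f P] of type s, h must be the function: h : (s → (s → (t → s))).

(s → (s → (t → s)))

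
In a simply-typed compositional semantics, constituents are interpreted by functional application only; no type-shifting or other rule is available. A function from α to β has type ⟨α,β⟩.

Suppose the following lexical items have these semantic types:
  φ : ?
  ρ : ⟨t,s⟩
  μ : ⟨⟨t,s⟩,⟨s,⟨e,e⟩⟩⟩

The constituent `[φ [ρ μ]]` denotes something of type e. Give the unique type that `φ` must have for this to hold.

⟨⟨s,⟨e,e⟩⟩,e⟩

For [φ [ρ μ]] to have type e with [ρ μ] of type ⟨s,⟨e,e⟩⟩, φ must be the function: φ : ⟨⟨s,⟨e,e⟩⟩,e⟩.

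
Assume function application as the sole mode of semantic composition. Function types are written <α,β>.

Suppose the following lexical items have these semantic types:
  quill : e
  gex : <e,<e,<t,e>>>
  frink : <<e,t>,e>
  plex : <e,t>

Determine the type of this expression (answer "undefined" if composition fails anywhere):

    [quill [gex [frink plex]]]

[frink plex]: functor frink : <<e,t>,e>, argument plex : <e,t>; result e.
[gex [frink plex]]: functor gex : <e,<e,<t,e>>>, argument [frink plex] : e; result <e,<t,e>>.
[quill [gex [frink plex]]]: functor [gex [frink plex]] : <e,<t,e>>, argument quill : e; result <t,e>.

<t,e>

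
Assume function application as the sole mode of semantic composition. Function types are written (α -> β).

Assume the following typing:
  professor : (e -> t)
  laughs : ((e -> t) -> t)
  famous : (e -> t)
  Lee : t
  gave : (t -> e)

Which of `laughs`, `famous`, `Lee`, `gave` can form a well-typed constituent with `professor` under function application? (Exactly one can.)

laughs — combines: laughs : ((e -> t) -> t) takes professor : (e -> t) as argument, giving t.
famous : (e -> t) — neither side's domain matches the other.
Lee : t — neither side's domain matches the other.
gave : (t -> e) — neither side's domain matches the other.

laughs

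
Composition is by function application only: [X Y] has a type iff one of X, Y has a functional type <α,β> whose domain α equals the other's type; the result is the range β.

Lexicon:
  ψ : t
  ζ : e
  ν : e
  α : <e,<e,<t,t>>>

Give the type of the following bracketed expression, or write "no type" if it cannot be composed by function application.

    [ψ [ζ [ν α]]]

t

[ν α] — α of type <e,<e,<t,t>>> combines with ν of type e: type <e,<t,t>>.
[ζ [ν α]] — [ν α] of type <e,<t,t>> combines with ζ of type e: type <t,t>.
[ψ [ζ [ν α]]] — [ζ [ν α]] of type <t,t> combines with ψ of type t: type t.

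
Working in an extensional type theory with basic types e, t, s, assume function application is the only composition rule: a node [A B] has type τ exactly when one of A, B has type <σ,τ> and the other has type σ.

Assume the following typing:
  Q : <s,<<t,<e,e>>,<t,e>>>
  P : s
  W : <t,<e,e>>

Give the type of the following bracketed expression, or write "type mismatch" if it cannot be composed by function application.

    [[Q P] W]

<t,e>

[Q P] — Q of type <s,<<t,<e,e>>,<t,e>>> combines with P of type s: type <<t,<e,e>>,<t,e>>.
[[Q P] W] — [Q P] of type <<t,<e,e>>,<t,e>> combines with W of type <t,<e,e>>: type <t,e>.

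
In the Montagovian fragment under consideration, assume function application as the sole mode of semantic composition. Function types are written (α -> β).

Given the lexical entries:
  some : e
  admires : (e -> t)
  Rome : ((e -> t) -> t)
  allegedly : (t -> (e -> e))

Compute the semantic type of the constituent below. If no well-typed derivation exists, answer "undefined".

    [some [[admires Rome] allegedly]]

e

[admires Rome]: functor Rome : ((e -> t) -> t), argument admires : (e -> t); result t.
[[admires Rome] allegedly]: functor allegedly : (t -> (e -> e)), argument [admires Rome] : t; result (e -> e).
[some [[admires Rome] allegedly]]: functor [[admires Rome] allegedly] : (e -> e), argument some : e; result e.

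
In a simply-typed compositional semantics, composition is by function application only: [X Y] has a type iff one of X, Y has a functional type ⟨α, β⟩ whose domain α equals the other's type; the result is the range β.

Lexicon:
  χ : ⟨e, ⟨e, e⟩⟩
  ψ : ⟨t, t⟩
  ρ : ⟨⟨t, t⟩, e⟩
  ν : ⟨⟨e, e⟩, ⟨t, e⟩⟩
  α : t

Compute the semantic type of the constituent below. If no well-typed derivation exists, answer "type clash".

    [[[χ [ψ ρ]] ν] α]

[ψ ρ]: ρ is ⟨⟨t, t⟩, e⟩, ψ is ⟨t, t⟩; result e.
[χ [ψ ρ]]: χ is ⟨e, ⟨e, e⟩⟩, [ψ ρ] is e; result ⟨e, e⟩.
[[χ [ψ ρ]] ν]: ν is ⟨⟨e, e⟩, ⟨t, e⟩⟩, [χ [ψ ρ]] is ⟨e, e⟩; result ⟨t, e⟩.
[[[χ [ψ ρ]] ν] α]: [[χ [ψ ρ]] ν] is ⟨t, e⟩, α is t; result e.

e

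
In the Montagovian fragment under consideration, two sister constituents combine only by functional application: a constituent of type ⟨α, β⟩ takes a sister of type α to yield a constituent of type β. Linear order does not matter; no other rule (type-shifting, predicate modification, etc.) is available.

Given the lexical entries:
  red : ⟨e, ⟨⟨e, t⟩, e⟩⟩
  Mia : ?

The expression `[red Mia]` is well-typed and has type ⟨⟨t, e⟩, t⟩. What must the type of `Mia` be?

⟨⟨e, ⟨⟨e, t⟩, e⟩⟩, ⟨⟨t, e⟩, t⟩⟩

[red Mia] must have type ⟨⟨t, e⟩, t⟩. The sister red has type ⟨e, ⟨⟨e, t⟩, e⟩⟩; that is not a function onto ⟨⟨t, e⟩, t⟩, so Mia must be the functor, of type ⟨⟨e, ⟨⟨e, t⟩, e⟩⟩, ⟨⟨t, e⟩, t⟩⟩.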